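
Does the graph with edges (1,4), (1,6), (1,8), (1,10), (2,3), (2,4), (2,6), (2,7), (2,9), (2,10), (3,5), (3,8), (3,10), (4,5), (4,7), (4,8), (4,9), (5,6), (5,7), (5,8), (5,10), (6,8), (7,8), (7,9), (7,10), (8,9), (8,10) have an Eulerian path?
Yes — and in fact it has an Eulerian circuit (the graph is connected and all 10 vertices have even degree)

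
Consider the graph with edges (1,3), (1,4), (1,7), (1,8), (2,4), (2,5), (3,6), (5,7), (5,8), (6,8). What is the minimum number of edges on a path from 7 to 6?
3 (path: 7 -> 1 -> 3 -> 6, 3 edges)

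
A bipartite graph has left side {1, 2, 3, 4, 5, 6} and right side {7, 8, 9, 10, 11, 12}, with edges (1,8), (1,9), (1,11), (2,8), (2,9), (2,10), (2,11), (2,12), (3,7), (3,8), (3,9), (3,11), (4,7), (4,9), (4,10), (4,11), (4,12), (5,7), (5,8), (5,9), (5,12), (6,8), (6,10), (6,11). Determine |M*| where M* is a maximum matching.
6 (matching: (1,11), (2,12), (3,9), (4,10), (5,7), (6,8); upper bound min(|L|,|R|) = min(6,6) = 6)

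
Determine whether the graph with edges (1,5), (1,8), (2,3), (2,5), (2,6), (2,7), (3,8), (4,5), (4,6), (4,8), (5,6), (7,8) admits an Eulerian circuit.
No (2 vertices have odd degree: {4, 6}; Eulerian circuit requires 0)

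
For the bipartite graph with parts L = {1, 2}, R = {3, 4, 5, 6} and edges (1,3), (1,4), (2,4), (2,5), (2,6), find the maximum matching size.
2 (matching: (1,4), (2,6); upper bound min(|L|,|R|) = min(2,4) = 2)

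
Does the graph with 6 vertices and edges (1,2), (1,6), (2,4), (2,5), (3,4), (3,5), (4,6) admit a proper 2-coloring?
Yes. Partition: {1, 4, 5}, {2, 3, 6}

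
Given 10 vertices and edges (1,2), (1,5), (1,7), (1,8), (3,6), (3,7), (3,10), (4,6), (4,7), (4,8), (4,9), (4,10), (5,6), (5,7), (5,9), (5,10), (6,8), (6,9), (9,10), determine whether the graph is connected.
Yes (BFS from 1 visits [1, 2, 5, 7, 8, 6, 9, 10, 3, 4] — all 10 vertices reached)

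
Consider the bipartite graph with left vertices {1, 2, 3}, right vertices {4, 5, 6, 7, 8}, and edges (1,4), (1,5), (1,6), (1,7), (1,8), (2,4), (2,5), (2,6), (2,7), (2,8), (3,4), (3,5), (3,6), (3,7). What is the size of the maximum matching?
3 (matching: (1,8), (2,7), (3,6); upper bound min(|L|,|R|) = min(3,5) = 3)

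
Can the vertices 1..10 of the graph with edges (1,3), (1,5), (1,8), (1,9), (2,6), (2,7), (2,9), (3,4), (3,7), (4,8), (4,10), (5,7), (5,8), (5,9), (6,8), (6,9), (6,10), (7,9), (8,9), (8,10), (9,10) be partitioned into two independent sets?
No (odd cycle of length 3: 8 -> 1 -> 9 -> 8)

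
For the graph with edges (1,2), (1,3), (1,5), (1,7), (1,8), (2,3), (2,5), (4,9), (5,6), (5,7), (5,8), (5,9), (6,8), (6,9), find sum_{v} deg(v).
28 (handshake: sum of degrees = 2|E| = 2 x 14 = 28)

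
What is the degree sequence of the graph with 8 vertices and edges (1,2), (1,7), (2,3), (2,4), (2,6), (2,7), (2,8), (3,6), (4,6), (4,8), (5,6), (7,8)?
[6, 4, 3, 3, 3, 2, 2, 1] (degrees: deg(1)=2, deg(2)=6, deg(3)=2, deg(4)=3, deg(5)=1, deg(6)=4, deg(7)=3, deg(8)=3)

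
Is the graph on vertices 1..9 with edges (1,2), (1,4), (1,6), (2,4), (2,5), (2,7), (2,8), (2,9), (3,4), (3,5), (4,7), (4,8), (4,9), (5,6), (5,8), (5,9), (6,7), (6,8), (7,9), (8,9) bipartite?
No (odd cycle of length 3: 4 -> 1 -> 2 -> 4)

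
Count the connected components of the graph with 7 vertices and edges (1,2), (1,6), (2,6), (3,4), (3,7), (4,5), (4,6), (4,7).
1 (components: {1, 2, 3, 4, 5, 6, 7})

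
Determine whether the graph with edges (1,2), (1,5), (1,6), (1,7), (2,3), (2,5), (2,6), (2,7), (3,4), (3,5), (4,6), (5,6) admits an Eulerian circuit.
No (2 vertices have odd degree: {2, 3}; Eulerian circuit requires 0)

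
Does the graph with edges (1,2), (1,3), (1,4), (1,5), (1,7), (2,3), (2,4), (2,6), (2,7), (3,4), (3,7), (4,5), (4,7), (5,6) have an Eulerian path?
No (4 vertices have odd degree: {1, 2, 4, 5}; Eulerian path requires 0 or 2)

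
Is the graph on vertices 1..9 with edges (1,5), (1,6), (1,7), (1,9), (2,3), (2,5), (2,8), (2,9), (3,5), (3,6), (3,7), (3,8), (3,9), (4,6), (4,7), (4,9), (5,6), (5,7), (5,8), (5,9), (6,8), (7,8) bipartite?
No (odd cycle of length 3: 6 -> 1 -> 5 -> 6)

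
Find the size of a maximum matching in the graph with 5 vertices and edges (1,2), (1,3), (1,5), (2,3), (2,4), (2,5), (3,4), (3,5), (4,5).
2 (matching: (1,3), (4,5); upper bound floor(n/2) = floor(5/2) = 2)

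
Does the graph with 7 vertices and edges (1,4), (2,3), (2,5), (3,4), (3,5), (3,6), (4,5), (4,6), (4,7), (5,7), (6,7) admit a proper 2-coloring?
No (odd cycle of length 3: 7 -> 4 -> 5 -> 7)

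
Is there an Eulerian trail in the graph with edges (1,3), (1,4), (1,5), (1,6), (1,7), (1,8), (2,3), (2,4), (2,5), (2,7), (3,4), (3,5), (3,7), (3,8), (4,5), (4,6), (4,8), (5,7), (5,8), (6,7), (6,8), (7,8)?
Yes — and in fact it has an Eulerian circuit (the graph is connected and all 8 vertices have even degree)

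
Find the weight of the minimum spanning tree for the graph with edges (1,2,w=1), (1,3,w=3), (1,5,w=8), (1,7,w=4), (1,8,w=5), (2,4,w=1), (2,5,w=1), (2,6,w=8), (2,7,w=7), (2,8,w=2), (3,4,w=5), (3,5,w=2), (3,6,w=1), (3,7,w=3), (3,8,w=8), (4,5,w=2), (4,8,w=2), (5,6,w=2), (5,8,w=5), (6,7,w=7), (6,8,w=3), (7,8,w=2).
10 (MST edges: (1,2,w=1), (2,4,w=1), (2,5,w=1), (2,8,w=2), (3,5,w=2), (3,6,w=1), (7,8,w=2); sum of weights 1 + 1 + 1 + 2 + 2 + 1 + 2 = 10)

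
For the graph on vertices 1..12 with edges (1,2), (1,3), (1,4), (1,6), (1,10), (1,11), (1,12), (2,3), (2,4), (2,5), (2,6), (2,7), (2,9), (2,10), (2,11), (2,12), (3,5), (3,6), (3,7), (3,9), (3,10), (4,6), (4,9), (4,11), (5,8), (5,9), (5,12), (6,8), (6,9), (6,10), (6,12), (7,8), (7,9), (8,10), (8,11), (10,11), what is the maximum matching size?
6 (matching: (1,4), (2,11), (3,10), (5,12), (6,9), (7,8); upper bound floor(n/2) = floor(12/2) = 6)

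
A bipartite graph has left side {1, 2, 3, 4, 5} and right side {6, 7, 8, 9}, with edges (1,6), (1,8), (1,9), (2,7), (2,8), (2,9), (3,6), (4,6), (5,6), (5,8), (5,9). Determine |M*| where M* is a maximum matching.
4 (matching: (1,9), (2,7), (3,6), (5,8); upper bound min(|L|,|R|) = min(5,4) = 4)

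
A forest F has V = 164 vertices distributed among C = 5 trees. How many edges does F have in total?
159 (Each of the 5 component trees on V_i vertices has V_i - 1 edges; summing gives V - C = 164 - 5 = 159)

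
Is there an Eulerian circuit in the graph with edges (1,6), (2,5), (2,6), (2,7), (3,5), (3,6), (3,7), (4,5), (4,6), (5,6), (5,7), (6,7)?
No (4 vertices have odd degree: {1, 2, 3, 5}; Eulerian circuit requires 0)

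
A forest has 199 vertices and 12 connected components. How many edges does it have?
187 (Each of the 12 component trees on V_i vertices has V_i - 1 edges; summing gives V - C = 199 - 12 = 187)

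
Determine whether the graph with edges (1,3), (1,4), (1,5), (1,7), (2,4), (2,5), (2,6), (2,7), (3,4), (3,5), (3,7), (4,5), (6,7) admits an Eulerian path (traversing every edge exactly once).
Yes — and in fact it has an Eulerian circuit (the graph is connected and all 7 vertices have even degree)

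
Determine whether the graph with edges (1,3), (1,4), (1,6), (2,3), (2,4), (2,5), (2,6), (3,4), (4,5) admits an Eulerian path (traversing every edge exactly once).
Yes (the graph is connected and exactly 2 vertices have odd degree: {1, 3}; any Eulerian path must start and end at those)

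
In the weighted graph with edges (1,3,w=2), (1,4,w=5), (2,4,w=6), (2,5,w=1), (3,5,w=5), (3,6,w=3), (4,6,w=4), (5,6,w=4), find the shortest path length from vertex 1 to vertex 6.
5 (path: 1 -> 3 -> 6; weights 2 + 3 = 5)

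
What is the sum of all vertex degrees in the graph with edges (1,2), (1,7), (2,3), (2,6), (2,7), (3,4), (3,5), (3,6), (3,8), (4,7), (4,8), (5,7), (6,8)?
26 (handshake: sum of degrees = 2|E| = 2 x 13 = 26)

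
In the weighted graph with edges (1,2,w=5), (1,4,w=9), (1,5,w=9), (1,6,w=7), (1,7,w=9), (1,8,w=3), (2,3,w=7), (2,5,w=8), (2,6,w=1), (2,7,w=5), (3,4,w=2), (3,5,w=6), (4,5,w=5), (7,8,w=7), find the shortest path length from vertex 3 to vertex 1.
11 (path: 3 -> 4 -> 1; weights 2 + 9 = 11)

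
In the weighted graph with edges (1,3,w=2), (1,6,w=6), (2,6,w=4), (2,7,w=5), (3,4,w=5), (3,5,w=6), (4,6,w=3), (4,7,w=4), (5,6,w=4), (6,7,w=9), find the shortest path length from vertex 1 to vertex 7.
11 (path: 1 -> 3 -> 4 -> 7; weights 2 + 5 + 4 = 11)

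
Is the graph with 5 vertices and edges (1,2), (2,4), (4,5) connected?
No, it has 2 components: {1, 2, 4, 5}, {3}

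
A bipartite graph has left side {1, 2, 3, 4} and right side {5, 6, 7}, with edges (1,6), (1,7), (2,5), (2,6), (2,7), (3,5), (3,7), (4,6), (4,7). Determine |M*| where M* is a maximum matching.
3 (matching: (1,7), (2,6), (3,5); upper bound min(|L|,|R|) = min(4,3) = 3)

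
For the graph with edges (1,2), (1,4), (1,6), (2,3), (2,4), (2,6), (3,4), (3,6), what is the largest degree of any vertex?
4 (attained at vertex 2)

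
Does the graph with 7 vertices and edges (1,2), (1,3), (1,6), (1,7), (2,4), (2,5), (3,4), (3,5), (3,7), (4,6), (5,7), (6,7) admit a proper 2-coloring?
No (odd cycle of length 3: 7 -> 1 -> 3 -> 7)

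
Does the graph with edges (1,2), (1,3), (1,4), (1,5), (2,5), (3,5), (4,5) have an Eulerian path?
Yes — and in fact it has an Eulerian circuit (the graph is connected and all 5 vertices have even degree)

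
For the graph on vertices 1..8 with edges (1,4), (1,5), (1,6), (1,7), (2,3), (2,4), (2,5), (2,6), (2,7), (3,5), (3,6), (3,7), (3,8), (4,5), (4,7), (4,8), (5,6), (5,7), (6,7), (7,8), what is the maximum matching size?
4 (matching: (1,7), (2,3), (4,8), (5,6); upper bound floor(n/2) = floor(8/2) = 4)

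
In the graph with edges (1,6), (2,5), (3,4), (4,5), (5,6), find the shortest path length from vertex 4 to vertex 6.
2 (path: 4 -> 5 -> 6, 2 edges)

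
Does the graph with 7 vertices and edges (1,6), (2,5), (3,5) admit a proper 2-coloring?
Yes. Partition: {1, 2, 3, 4, 7}, {5, 6}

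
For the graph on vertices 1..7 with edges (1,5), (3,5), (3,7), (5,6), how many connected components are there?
3 (components: {1, 3, 5, 6, 7}, {2}, {4})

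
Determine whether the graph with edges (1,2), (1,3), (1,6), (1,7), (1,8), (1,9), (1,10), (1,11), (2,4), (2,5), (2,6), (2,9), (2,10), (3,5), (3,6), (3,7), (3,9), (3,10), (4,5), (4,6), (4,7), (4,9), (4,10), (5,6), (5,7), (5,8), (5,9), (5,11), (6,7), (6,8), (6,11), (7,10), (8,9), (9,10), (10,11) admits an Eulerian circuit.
No (2 vertices have odd degree: {9, 10}; Eulerian circuit requires 0)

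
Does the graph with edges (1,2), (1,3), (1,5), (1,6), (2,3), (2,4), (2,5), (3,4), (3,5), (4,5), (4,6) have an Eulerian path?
Yes — and in fact it has an Eulerian circuit (the graph is connected and all 6 vertices have even degree)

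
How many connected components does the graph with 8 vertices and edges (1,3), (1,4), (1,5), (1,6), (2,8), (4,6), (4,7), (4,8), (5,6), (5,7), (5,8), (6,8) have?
1 (components: {1, 2, 3, 4, 5, 6, 7, 8})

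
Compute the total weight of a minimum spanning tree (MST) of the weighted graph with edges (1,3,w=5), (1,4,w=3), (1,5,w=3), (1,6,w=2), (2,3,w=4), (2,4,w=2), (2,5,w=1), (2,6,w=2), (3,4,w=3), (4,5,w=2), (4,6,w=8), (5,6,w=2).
10 (MST edges: (1,6,w=2), (2,4,w=2), (2,5,w=1), (2,6,w=2), (3,4,w=3); sum of weights 2 + 2 + 1 + 2 + 3 = 10)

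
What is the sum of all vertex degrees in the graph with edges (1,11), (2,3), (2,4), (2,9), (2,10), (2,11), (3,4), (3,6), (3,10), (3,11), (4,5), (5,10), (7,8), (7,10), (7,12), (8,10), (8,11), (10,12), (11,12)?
38 (handshake: sum of degrees = 2|E| = 2 x 19 = 38)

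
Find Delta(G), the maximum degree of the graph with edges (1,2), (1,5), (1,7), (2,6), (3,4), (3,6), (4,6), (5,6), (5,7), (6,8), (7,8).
5 (attained at vertex 6)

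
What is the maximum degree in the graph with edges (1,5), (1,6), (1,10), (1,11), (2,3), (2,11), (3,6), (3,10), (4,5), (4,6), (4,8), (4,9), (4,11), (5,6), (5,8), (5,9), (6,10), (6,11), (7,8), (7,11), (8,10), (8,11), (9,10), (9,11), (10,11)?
8 (attained at vertex 11)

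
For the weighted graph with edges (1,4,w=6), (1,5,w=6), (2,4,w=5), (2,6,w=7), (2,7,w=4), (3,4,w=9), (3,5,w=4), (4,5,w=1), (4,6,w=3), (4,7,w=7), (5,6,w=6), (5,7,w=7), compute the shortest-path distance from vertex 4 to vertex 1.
6 (path: 4 -> 1; weights 6 = 6)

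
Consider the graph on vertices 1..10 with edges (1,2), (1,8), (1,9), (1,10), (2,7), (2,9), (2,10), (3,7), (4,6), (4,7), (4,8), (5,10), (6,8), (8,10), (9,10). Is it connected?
Yes (BFS from 1 visits [1, 2, 8, 9, 10, 7, 4, 6, 5, 3] — all 10 vertices reached)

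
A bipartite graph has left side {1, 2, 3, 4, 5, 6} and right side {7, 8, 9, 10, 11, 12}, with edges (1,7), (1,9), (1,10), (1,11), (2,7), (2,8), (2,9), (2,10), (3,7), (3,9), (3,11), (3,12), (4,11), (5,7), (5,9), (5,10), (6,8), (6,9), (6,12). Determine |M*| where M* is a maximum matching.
6 (matching: (1,7), (2,10), (3,12), (4,11), (5,9), (6,8); upper bound min(|L|,|R|) = min(6,6) = 6)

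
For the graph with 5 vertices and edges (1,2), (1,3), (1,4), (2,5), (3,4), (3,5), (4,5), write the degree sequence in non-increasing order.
[3, 3, 3, 3, 2] (degrees: deg(1)=3, deg(2)=2, deg(3)=3, deg(4)=3, deg(5)=3)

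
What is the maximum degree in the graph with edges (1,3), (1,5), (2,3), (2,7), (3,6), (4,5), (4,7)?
3 (attained at vertex 3)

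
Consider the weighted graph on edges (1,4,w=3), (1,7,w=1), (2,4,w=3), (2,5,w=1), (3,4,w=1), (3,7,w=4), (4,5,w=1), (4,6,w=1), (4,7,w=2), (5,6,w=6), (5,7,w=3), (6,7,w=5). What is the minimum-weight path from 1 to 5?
4 (path: 1 -> 7 -> 5; weights 1 + 3 = 4)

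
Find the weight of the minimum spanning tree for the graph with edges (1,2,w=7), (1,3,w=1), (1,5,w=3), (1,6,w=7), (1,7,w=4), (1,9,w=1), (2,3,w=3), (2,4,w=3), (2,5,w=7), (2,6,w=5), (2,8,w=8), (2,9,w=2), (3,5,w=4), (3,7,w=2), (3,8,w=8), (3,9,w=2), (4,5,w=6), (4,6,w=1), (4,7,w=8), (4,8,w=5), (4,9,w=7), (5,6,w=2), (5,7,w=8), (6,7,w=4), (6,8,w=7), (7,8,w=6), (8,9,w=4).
16 (MST edges: (1,3,w=1), (1,5,w=3), (1,9,w=1), (2,9,w=2), (3,7,w=2), (4,6,w=1), (5,6,w=2), (8,9,w=4); sum of weights 1 + 3 + 1 + 2 + 2 + 1 + 2 + 4 = 16)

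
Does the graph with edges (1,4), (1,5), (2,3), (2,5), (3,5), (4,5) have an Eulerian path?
Yes — and in fact it has an Eulerian circuit (the graph is connected and all 5 vertices have even degree)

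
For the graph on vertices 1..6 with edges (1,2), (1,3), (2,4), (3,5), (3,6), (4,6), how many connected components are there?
1 (components: {1, 2, 3, 4, 5, 6})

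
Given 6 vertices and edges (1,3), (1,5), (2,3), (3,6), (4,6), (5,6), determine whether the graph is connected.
Yes (BFS from 1 visits [1, 3, 5, 2, 6, 4] — all 6 vertices reached)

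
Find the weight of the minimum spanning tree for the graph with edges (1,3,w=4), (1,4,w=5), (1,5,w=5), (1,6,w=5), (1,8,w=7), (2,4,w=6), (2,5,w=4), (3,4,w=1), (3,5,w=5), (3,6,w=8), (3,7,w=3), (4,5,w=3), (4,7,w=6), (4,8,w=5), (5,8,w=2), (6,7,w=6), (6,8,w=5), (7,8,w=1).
20 (MST edges: (1,3,w=4), (1,6,w=5), (2,5,w=4), (3,4,w=1), (3,7,w=3), (5,8,w=2), (7,8,w=1); sum of weights 4 + 5 + 4 + 1 + 3 + 2 + 1 = 20)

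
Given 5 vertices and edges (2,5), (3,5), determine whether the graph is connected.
No, it has 3 components: {1}, {2, 3, 5}, {4}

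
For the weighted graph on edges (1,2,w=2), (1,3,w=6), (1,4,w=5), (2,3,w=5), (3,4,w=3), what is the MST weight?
10 (MST edges: (1,2,w=2), (1,4,w=5), (3,4,w=3); sum of weights 2 + 5 + 3 = 10)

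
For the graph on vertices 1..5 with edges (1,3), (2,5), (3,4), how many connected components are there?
2 (components: {1, 3, 4}, {2, 5})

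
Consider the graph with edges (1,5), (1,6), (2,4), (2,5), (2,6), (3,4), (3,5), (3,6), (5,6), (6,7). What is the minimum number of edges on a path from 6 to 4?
2 (path: 6 -> 2 -> 4, 2 edges)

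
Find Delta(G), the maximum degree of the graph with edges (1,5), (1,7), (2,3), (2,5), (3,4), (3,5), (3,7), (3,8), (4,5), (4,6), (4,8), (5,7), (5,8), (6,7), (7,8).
6 (attained at vertex 5)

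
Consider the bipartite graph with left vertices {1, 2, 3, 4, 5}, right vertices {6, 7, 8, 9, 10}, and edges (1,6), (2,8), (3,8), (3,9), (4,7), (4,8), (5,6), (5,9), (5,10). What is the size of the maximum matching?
5 (matching: (1,6), (2,8), (3,9), (4,7), (5,10); upper bound min(|L|,|R|) = min(5,5) = 5)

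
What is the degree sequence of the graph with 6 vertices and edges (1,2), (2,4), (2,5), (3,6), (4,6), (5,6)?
[3, 3, 2, 2, 1, 1] (degrees: deg(1)=1, deg(2)=3, deg(3)=1, deg(4)=2, deg(5)=2, deg(6)=3)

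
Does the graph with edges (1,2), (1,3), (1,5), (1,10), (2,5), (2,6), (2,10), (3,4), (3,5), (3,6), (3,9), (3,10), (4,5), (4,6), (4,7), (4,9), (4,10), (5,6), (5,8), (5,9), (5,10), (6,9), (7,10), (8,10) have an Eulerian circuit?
No (2 vertices have odd degree: {6, 10}; Eulerian circuit requires 0)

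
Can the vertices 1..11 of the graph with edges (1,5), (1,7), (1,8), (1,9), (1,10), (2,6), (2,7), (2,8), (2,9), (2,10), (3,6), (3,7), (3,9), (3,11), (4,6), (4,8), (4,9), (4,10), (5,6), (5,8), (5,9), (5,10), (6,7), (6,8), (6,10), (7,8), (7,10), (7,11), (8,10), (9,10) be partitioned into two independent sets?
No (odd cycle of length 3: 7 -> 1 -> 8 -> 7)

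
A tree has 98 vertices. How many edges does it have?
97 (A tree on V vertices has V - 1 edges, so 98 - 1 = 97)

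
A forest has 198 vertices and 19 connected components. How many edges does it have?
179 (Each of the 19 component trees on V_i vertices has V_i - 1 edges; summing gives V - C = 198 - 19 = 179)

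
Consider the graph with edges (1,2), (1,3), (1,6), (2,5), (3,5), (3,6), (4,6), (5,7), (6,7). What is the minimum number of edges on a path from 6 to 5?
2 (path: 6 -> 7 -> 5, 2 edges)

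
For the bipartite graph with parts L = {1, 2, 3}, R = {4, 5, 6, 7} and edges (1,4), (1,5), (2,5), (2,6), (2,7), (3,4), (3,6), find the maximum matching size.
3 (matching: (1,5), (2,7), (3,6); upper bound min(|L|,|R|) = min(3,4) = 3)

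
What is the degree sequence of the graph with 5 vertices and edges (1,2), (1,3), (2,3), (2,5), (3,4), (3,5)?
[4, 3, 2, 2, 1] (degrees: deg(1)=2, deg(2)=3, deg(3)=4, deg(4)=1, deg(5)=2)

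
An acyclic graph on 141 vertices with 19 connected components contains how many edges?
122 (Each of the 19 component trees on V_i vertices has V_i - 1 edges; summing gives V - C = 141 - 19 = 122)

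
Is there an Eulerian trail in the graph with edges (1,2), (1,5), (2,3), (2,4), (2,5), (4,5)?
Yes (the graph is connected and exactly 2 vertices have odd degree: {3, 5}; any Eulerian path must start and end at those)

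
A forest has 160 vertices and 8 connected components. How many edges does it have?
152 (Each of the 8 component trees on V_i vertices has V_i - 1 edges; summing gives V - C = 160 - 8 = 152)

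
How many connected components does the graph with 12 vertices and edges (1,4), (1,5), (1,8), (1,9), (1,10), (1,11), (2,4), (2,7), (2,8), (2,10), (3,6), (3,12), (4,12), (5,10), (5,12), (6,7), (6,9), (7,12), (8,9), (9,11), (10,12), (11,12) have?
1 (components: {1, 2, 3, 4, 5, 6, 7, 8, 9, 10, 11, 12})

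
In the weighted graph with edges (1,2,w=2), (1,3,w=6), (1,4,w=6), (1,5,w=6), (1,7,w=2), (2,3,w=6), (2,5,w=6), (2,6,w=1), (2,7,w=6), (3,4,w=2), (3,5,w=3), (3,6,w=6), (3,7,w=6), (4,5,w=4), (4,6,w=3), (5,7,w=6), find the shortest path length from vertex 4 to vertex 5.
4 (path: 4 -> 5; weights 4 = 4)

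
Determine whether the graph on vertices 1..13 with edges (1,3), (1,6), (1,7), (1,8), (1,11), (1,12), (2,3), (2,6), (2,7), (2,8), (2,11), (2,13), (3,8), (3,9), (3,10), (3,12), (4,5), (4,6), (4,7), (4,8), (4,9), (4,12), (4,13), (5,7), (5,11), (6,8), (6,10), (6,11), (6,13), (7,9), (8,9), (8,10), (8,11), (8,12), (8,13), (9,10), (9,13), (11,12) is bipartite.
No (odd cycle of length 3: 6 -> 1 -> 8 -> 6)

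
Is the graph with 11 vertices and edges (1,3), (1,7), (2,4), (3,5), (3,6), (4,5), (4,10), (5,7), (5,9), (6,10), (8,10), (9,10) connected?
No, it has 2 components: {1, 2, 3, 4, 5, 6, 7, 8, 9, 10}, {11}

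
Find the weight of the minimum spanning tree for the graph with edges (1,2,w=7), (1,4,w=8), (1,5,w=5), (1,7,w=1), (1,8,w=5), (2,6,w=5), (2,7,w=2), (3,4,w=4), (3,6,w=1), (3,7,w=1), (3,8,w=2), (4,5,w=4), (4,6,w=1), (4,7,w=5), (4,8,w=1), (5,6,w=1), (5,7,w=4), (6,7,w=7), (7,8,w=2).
8 (MST edges: (1,7,w=1), (2,7,w=2), (3,6,w=1), (3,7,w=1), (4,6,w=1), (4,8,w=1), (5,6,w=1); sum of weights 1 + 2 + 1 + 1 + 1 + 1 + 1 = 8)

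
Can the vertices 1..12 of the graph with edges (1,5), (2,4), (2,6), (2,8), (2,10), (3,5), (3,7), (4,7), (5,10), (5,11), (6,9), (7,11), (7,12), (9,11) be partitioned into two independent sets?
Yes. Partition: {1, 3, 4, 6, 8, 10, 11, 12}, {2, 5, 7, 9}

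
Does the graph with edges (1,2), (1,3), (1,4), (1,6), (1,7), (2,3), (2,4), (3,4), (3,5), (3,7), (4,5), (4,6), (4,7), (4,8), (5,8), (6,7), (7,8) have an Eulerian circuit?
No (8 vertices have odd degree: {1, 2, 3, 4, 5, 6, 7, 8}; Eulerian circuit requires 0)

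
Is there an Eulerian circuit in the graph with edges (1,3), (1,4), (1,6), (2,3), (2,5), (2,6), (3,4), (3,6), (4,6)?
No (4 vertices have odd degree: {1, 2, 4, 5}; Eulerian circuit requires 0)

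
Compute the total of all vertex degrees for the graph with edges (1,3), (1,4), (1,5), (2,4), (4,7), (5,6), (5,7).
14 (handshake: sum of degrees = 2|E| = 2 x 7 = 14)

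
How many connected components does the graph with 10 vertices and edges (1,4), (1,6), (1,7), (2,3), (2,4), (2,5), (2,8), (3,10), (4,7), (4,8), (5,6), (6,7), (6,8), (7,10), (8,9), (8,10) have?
1 (components: {1, 2, 3, 4, 5, 6, 7, 8, 9, 10})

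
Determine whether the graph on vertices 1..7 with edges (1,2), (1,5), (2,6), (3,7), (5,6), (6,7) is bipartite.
Yes. Partition: {1, 3, 4, 6}, {2, 5, 7}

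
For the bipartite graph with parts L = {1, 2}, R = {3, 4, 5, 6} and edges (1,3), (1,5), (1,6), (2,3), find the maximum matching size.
2 (matching: (1,6), (2,3); upper bound min(|L|,|R|) = min(2,4) = 2)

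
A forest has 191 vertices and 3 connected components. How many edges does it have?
188 (Each of the 3 component trees on V_i vertices has V_i - 1 edges; summing gives V - C = 191 - 3 = 188)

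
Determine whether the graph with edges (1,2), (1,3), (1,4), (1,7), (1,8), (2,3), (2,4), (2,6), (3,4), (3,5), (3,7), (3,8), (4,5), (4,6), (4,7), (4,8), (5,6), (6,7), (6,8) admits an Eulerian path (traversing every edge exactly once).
No (4 vertices have odd degree: {1, 4, 5, 6}; Eulerian path requires 0 or 2)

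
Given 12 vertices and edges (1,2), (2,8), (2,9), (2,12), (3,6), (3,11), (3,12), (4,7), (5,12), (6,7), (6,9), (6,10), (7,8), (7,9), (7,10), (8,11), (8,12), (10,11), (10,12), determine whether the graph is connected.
Yes (BFS from 1 visits [1, 2, 8, 9, 12, 7, 11, 6, 3, 5, 10, 4] — all 12 vertices reached)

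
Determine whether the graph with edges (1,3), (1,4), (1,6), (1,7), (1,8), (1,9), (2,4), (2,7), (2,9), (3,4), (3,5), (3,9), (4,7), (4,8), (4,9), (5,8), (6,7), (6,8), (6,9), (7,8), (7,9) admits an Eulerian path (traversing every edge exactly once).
Yes (the graph is connected and exactly 2 vertices have odd degree: {2, 8}; any Eulerian path must start and end at those)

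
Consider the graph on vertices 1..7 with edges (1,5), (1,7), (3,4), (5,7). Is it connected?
No, it has 4 components: {1, 5, 7}, {2}, {3, 4}, {6}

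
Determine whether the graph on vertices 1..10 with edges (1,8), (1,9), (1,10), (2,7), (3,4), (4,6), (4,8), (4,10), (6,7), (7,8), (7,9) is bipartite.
Yes. Partition: {1, 4, 5, 7}, {2, 3, 6, 8, 9, 10}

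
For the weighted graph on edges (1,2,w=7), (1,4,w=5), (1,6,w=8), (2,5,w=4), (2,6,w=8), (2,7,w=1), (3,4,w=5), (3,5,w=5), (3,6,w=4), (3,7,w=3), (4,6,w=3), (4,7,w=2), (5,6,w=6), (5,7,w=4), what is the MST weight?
18 (MST edges: (1,4,w=5), (2,5,w=4), (2,7,w=1), (3,7,w=3), (4,6,w=3), (4,7,w=2); sum of weights 5 + 4 + 1 + 3 + 3 + 2 = 18)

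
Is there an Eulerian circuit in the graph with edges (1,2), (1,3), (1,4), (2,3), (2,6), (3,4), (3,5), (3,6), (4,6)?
No (6 vertices have odd degree: {1, 2, 3, 4, 5, 6}; Eulerian circuit requires 0)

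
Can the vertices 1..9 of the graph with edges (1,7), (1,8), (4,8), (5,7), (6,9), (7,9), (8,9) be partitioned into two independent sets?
Yes. Partition: {1, 2, 3, 4, 5, 9}, {6, 7, 8}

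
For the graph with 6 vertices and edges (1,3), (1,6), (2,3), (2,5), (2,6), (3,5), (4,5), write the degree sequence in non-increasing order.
[3, 3, 3, 2, 2, 1] (degrees: deg(1)=2, deg(2)=3, deg(3)=3, deg(4)=1, deg(5)=3, deg(6)=2)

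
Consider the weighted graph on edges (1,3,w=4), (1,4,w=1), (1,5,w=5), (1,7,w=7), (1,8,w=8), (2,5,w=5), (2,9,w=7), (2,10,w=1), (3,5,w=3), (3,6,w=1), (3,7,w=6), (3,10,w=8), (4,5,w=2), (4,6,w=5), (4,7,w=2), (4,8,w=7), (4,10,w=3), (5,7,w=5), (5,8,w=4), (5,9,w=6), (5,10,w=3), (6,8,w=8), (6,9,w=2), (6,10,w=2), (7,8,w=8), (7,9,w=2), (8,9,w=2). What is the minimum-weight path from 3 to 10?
3 (path: 3 -> 6 -> 10; weights 1 + 2 = 3)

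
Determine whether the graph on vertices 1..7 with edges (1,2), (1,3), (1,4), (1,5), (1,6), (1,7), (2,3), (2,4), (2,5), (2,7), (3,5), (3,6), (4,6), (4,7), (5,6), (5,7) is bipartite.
No (odd cycle of length 3: 7 -> 1 -> 5 -> 7)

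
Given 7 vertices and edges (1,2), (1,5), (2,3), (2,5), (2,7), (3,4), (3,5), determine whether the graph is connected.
No, it has 2 components: {1, 2, 3, 4, 5, 7}, {6}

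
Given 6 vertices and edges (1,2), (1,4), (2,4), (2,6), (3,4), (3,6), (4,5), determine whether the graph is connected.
Yes (BFS from 1 visits [1, 2, 4, 6, 3, 5] — all 6 vertices reached)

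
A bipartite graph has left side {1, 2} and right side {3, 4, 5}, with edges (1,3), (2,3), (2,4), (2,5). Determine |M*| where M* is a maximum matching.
2 (matching: (1,3), (2,5); upper bound min(|L|,|R|) = min(2,3) = 2)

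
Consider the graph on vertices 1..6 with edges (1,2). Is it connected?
No, it has 5 components: {1, 2}, {3}, {4}, {5}, {6}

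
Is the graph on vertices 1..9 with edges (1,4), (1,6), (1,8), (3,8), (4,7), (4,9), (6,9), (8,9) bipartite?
Yes. Partition: {1, 2, 3, 5, 7, 9}, {4, 6, 8}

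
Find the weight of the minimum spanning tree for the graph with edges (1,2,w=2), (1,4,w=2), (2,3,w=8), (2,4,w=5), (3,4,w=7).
11 (MST edges: (1,2,w=2), (1,4,w=2), (3,4,w=7); sum of weights 2 + 2 + 7 = 11)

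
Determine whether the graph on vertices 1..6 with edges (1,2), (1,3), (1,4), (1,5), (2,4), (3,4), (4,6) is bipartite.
No (odd cycle of length 3: 4 -> 1 -> 2 -> 4)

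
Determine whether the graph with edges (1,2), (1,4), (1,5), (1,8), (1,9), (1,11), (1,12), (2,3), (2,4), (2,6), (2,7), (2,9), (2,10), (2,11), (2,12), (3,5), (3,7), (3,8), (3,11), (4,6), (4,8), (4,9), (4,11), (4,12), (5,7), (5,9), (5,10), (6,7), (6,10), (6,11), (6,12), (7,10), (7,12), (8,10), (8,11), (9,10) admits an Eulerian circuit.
No (8 vertices have odd degree: {1, 2, 3, 4, 5, 8, 9, 12}; Eulerian circuit requires 0)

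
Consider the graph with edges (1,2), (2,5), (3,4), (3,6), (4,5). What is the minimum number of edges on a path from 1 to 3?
4 (path: 1 -> 2 -> 5 -> 4 -> 3, 4 edges)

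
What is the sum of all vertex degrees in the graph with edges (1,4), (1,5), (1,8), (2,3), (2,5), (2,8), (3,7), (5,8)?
16 (handshake: sum of degrees = 2|E| = 2 x 8 = 16)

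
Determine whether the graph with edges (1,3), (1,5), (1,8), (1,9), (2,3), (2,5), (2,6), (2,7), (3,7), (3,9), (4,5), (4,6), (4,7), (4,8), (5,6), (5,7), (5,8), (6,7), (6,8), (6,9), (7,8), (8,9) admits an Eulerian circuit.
Yes (the graph is connected and all 9 vertices have even degree)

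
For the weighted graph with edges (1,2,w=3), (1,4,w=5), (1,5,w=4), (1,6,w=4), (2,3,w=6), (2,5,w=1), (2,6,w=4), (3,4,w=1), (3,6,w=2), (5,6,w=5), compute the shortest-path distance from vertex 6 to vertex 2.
4 (path: 6 -> 2; weights 4 = 4)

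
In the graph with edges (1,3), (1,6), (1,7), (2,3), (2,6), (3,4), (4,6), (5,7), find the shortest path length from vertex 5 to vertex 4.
4 (path: 5 -> 7 -> 1 -> 3 -> 4, 4 edges)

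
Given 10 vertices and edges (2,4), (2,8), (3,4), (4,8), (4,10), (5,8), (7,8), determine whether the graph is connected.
No, it has 4 components: {1}, {2, 3, 4, 5, 7, 8, 10}, {6}, {9}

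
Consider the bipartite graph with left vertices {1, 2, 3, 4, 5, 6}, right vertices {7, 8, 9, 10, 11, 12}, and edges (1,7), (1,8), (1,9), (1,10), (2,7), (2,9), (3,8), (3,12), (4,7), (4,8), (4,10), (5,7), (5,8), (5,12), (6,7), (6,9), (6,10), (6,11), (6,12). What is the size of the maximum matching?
6 (matching: (1,10), (2,9), (3,12), (4,8), (5,7), (6,11); upper bound min(|L|,|R|) = min(6,6) = 6)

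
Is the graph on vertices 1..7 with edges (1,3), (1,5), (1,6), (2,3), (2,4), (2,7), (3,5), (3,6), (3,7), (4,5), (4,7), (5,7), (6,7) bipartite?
No (odd cycle of length 3: 3 -> 1 -> 5 -> 3)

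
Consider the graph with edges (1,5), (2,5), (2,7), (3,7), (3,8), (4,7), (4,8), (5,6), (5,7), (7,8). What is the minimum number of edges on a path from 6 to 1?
2 (path: 6 -> 5 -> 1, 2 edges)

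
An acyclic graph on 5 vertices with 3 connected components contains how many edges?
2 (Each of the 3 component trees on V_i vertices has V_i - 1 edges; summing gives V - C = 5 - 3 = 2)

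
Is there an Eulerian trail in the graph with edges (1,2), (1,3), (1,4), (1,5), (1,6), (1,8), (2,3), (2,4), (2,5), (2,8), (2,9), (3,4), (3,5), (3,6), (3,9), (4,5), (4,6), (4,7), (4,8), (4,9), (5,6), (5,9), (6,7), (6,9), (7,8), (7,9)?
Yes — and in fact it has an Eulerian circuit (the graph is connected and all 9 vertices have even degree)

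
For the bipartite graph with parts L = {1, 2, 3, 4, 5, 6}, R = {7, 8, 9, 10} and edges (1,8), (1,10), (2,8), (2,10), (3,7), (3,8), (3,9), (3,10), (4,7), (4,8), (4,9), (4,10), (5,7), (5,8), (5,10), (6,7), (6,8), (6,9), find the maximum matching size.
4 (matching: (1,10), (2,8), (3,9), (4,7); upper bound min(|L|,|R|) = min(6,4) = 4)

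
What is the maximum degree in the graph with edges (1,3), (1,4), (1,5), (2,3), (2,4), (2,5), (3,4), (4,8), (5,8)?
4 (attained at vertex 4)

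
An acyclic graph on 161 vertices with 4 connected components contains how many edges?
157 (Each of the 4 component trees on V_i vertices has V_i - 1 edges; summing gives V - C = 161 - 4 = 157)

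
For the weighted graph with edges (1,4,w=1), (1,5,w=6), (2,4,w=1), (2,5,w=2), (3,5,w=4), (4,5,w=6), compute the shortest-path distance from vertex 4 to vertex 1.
1 (path: 4 -> 1; weights 1 = 1)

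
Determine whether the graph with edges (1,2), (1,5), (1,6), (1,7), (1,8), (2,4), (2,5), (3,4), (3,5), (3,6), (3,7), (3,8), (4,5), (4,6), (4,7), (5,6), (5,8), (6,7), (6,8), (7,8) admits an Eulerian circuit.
No (6 vertices have odd degree: {1, 2, 3, 4, 7, 8}; Eulerian circuit requires 0)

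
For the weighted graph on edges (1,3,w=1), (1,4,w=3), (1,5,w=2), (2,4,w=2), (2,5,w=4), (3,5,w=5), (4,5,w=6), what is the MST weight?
8 (MST edges: (1,3,w=1), (1,4,w=3), (1,5,w=2), (2,4,w=2); sum of weights 1 + 3 + 2 + 2 = 8)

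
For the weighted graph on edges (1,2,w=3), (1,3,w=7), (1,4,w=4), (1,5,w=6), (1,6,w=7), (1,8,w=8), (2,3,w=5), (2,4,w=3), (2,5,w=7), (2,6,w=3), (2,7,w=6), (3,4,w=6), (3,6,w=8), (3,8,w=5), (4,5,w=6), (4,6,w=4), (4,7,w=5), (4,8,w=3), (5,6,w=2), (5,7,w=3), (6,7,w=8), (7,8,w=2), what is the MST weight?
21 (MST edges: (1,2,w=3), (2,3,w=5), (2,4,w=3), (2,6,w=3), (4,8,w=3), (5,6,w=2), (7,8,w=2); sum of weights 3 + 5 + 3 + 3 + 3 + 2 + 2 = 21)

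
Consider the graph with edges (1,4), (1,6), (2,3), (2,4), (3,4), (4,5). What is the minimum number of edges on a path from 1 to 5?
2 (path: 1 -> 4 -> 5, 2 edges)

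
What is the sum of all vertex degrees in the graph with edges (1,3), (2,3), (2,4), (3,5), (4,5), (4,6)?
12 (handshake: sum of degrees = 2|E| = 2 x 6 = 12)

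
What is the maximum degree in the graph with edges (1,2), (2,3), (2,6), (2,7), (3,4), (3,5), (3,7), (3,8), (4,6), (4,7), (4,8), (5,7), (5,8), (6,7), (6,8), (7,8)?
6 (attained at vertex 7)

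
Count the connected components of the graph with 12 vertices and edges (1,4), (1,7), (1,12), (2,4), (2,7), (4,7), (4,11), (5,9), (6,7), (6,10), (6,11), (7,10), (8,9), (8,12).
2 (components: {1, 2, 4, 5, 6, 7, 8, 9, 10, 11, 12}, {3})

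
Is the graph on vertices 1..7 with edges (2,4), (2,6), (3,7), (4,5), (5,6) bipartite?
Yes. Partition: {1, 2, 3, 5}, {4, 6, 7}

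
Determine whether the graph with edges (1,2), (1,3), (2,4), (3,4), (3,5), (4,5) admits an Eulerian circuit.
No (2 vertices have odd degree: {3, 4}; Eulerian circuit requires 0)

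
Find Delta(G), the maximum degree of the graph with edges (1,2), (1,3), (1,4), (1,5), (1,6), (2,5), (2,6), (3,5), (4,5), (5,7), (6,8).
5 (attained at vertices 1, 5)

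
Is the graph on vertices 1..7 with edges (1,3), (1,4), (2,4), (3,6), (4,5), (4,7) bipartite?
Yes. Partition: {1, 2, 5, 6, 7}, {3, 4}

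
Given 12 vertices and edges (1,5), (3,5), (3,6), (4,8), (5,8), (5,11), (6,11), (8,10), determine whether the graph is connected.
No, it has 5 components: {1, 3, 4, 5, 6, 8, 10, 11}, {2}, {7}, {9}, {12}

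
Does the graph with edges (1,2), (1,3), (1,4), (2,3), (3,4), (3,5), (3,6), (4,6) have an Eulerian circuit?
No (4 vertices have odd degree: {1, 3, 4, 5}; Eulerian circuit requires 0)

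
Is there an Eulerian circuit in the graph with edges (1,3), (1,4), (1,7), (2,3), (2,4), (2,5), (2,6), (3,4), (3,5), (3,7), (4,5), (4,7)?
No (6 vertices have odd degree: {1, 3, 4, 5, 6, 7}; Eulerian circuit requires 0)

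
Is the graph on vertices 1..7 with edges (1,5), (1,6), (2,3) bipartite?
Yes. Partition: {1, 2, 4, 7}, {3, 5, 6}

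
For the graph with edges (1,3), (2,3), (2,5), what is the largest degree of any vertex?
2 (attained at vertices 2, 3)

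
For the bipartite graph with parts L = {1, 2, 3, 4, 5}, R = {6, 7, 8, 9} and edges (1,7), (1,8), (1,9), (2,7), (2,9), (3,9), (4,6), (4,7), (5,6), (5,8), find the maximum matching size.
4 (matching: (1,9), (2,7), (4,6), (5,8); upper bound min(|L|,|R|) = min(5,4) = 4)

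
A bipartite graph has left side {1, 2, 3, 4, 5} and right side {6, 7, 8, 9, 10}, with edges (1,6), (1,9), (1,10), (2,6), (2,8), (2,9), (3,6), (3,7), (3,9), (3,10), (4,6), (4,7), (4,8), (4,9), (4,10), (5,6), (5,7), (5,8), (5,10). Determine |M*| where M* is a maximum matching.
5 (matching: (1,10), (2,9), (3,7), (4,8), (5,6); upper bound min(|L|,|R|) = min(5,5) = 5)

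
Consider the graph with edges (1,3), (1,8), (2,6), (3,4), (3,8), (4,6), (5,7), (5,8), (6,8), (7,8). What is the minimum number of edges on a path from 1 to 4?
2 (path: 1 -> 3 -> 4, 2 edges)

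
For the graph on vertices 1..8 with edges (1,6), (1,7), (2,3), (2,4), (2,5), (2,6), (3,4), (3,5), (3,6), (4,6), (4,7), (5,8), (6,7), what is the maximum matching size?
4 (matching: (1,6), (2,3), (4,7), (5,8); upper bound floor(n/2) = floor(8/2) = 4)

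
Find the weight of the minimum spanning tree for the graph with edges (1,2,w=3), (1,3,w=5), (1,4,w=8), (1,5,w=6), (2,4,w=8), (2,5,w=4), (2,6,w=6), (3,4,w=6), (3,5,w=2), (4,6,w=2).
17 (MST edges: (1,2,w=3), (2,5,w=4), (2,6,w=6), (3,5,w=2), (4,6,w=2); sum of weights 3 + 4 + 6 + 2 + 2 = 17)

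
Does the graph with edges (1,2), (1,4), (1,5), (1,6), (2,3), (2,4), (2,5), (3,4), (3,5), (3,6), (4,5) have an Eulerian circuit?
Yes (the graph is connected and all 6 vertices have even degree)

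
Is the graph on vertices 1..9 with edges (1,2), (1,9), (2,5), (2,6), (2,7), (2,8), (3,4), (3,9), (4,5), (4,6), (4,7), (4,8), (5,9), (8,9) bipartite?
Yes. Partition: {1, 3, 5, 6, 7, 8}, {2, 4, 9}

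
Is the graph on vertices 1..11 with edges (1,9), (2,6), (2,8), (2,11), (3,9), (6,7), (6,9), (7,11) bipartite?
Yes. Partition: {1, 3, 4, 5, 6, 8, 10, 11}, {2, 7, 9}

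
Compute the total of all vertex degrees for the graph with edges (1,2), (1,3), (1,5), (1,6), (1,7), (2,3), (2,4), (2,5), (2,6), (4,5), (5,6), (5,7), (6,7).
26 (handshake: sum of degrees = 2|E| = 2 x 13 = 26)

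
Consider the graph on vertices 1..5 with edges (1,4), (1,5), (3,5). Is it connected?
No, it has 2 components: {1, 3, 4, 5}, {2}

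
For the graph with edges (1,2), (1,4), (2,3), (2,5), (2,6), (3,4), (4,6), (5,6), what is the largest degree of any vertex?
4 (attained at vertex 2)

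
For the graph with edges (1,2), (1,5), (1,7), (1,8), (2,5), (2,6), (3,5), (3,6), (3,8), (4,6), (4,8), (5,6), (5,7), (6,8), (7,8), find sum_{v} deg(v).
30 (handshake: sum of degrees = 2|E| = 2 x 15 = 30)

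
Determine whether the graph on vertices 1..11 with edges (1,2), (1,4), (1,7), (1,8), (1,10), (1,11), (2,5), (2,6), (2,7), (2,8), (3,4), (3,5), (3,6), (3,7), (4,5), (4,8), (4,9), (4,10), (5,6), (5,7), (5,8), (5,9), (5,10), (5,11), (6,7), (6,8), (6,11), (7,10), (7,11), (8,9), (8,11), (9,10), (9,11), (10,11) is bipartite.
No (odd cycle of length 3: 11 -> 1 -> 8 -> 11)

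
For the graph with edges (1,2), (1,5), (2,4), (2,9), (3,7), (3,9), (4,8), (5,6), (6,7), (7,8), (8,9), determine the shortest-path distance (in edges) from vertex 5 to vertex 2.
2 (path: 5 -> 1 -> 2, 2 edges)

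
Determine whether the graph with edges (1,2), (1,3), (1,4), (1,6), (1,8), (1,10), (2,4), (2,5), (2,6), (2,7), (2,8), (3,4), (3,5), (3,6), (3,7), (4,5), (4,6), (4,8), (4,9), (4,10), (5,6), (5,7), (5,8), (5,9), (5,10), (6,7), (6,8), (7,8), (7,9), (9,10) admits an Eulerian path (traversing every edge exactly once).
Yes (the graph is connected and exactly 2 vertices have odd degree: {3, 6}; any Eulerian path must start and end at those)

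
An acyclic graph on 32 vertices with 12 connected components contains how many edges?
20 (Each of the 12 component trees on V_i vertices has V_i - 1 edges; summing gives V - C = 32 - 12 = 20)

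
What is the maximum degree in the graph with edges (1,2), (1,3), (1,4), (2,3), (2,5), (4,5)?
3 (attained at vertices 1, 2)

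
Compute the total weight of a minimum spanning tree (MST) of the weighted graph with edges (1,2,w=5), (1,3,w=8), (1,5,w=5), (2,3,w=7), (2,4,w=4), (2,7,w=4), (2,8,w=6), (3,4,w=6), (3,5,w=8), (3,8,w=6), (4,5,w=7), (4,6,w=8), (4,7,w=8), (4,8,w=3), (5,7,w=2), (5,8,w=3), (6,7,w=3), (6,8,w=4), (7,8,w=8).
26 (MST edges: (1,2,w=5), (2,7,w=4), (3,8,w=6), (4,8,w=3), (5,7,w=2), (5,8,w=3), (6,7,w=3); sum of weights 5 + 4 + 6 + 3 + 2 + 3 + 3 = 26)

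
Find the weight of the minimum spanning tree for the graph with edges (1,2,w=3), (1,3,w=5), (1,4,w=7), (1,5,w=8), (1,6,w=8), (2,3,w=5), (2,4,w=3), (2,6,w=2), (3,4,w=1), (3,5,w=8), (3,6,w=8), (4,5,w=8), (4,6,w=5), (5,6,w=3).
12 (MST edges: (1,2,w=3), (2,4,w=3), (2,6,w=2), (3,4,w=1), (5,6,w=3); sum of weights 3 + 3 + 2 + 1 + 3 = 12)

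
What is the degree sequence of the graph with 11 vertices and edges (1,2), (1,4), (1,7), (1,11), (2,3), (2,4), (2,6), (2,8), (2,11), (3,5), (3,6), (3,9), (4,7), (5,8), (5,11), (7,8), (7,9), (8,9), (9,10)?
[6, 4, 4, 4, 4, 4, 3, 3, 3, 2, 1] (degrees: deg(1)=4, deg(2)=6, deg(3)=4, deg(4)=3, deg(5)=3, deg(6)=2, deg(7)=4, deg(8)=4, deg(9)=4, deg(10)=1, deg(11)=3)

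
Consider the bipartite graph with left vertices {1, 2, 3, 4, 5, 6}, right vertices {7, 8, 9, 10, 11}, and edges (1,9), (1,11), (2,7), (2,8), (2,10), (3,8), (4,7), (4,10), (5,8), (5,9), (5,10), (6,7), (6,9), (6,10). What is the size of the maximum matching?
5 (matching: (1,11), (2,10), (3,8), (4,7), (5,9); upper bound min(|L|,|R|) = min(6,5) = 5)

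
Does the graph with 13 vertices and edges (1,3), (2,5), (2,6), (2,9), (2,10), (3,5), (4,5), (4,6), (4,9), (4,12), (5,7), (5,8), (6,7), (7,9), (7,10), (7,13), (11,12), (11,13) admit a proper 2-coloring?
Yes. Partition: {1, 5, 6, 9, 10, 12, 13}, {2, 3, 4, 7, 8, 11}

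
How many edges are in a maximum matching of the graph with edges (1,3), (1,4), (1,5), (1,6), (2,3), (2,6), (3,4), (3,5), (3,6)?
3 (matching: (1,5), (2,6), (3,4); upper bound floor(n/2) = floor(6/2) = 3)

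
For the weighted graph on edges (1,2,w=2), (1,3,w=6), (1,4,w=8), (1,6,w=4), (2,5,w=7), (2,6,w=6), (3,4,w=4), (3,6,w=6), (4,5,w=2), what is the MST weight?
18 (MST edges: (1,2,w=2), (1,3,w=6), (1,6,w=4), (3,4,w=4), (4,5,w=2); sum of weights 2 + 6 + 4 + 4 + 2 = 18)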